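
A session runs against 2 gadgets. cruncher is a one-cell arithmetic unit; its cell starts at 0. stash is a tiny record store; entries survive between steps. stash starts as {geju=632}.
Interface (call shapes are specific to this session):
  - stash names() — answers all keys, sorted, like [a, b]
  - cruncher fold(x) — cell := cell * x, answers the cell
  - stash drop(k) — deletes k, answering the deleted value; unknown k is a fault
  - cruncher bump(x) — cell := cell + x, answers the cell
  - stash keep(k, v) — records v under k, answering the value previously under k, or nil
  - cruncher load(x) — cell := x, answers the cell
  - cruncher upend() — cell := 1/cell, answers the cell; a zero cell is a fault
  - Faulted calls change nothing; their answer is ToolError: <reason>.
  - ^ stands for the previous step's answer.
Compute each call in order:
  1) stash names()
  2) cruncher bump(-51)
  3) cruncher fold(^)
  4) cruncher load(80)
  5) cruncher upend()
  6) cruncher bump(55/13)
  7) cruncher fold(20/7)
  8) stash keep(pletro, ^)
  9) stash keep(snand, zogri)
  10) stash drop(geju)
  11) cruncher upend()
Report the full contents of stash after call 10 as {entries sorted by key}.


Do: stash names[]
See: [geju]
Do: cruncher bump[x→-51]
See: -51
Do: cruncher fold[x→^]
See: 2601
Do: cruncher load[x→80]
See: 80
Do: cruncher upend[]
See: 1/80
Do: cruncher bump[x→55/13]
See: 4413/1040
Do: cruncher fold[x→20/7]
See: 4413/364
Do: stash keep[k→pletro; v→^]
See: nil
Do: stash keep[k→snand; v→zogri]
See: nil
Do: stash drop[k→geju]
See: 632
Do: cruncher upend[]
See: 364/4413

Answer: {pletro=4413/364, snand=zogri}


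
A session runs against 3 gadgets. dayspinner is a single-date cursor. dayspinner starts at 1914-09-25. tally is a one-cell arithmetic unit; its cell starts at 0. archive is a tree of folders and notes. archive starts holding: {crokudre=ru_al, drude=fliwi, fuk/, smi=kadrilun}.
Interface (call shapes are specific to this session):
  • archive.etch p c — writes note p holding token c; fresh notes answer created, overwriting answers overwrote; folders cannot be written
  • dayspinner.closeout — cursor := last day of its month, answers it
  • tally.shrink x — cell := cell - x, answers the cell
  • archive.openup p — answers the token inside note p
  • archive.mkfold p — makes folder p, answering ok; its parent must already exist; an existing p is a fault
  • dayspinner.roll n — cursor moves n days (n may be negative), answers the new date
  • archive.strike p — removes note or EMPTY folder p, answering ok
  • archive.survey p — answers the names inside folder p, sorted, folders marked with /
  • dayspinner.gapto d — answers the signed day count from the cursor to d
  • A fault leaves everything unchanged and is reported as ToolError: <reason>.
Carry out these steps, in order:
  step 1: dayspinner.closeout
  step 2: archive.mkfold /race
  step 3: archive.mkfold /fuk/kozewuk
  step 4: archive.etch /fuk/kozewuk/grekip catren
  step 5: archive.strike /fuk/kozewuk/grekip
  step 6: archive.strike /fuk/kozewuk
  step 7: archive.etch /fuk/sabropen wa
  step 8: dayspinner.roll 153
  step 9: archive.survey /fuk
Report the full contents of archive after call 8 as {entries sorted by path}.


Answer: {crokudre=ru_al, drude=fliwi, fuk/, fuk/sabropen=wa, race/, smi=kadrilun}

Derivation:
-- 1. dayspinner.closeout() -> 1914-09-30
-- 2. archive.mkfold(p→/race) -> ok
-- 3. archive.mkfold(p→/fuk/kozewuk) -> ok
-- 4. archive.etch(p→/fuk/kozewuk/grekip, c→catren) -> created
-- 5. archive.strike(p→/fuk/kozewuk/grekip) -> ok
-- 6. archive.strike(p→/fuk/kozewuk) -> ok
-- 7. archive.etch(p→/fuk/sabropen, c→wa) -> created
-- 8. dayspinner.roll(n→153) -> 1915-03-02
-- 9. archive.survey(p→/fuk) -> [sabropen]


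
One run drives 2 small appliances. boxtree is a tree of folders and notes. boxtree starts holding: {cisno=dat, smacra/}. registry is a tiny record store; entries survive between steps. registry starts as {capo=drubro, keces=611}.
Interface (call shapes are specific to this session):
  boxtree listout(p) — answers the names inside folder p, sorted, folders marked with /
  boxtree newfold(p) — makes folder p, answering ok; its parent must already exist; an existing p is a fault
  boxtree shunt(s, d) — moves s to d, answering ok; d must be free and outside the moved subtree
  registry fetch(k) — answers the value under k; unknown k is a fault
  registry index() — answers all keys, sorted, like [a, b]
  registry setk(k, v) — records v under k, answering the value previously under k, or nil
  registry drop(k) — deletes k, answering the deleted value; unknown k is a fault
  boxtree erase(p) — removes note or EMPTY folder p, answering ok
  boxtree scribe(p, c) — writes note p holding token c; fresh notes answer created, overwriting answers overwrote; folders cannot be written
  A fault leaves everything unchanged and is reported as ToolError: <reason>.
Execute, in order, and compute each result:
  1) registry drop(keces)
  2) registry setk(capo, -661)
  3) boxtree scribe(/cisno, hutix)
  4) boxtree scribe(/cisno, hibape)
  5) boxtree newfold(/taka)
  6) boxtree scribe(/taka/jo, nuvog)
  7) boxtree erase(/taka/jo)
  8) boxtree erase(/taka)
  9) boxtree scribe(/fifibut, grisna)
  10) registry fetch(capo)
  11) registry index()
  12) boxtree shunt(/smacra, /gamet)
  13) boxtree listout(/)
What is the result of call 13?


I use registry drop(k: keces), and get 611.
I invoke registry setk(k: capo, v: -661), giving drubro.
I invoke boxtree scribe(p: /cisno, c: hutix), — result: overwrote.
Next I call boxtree scribe(p: /cisno, c: hibape), → overwrote.
I call boxtree newfold(p: /taka), and observe ok.
I use boxtree scribe(p: /taka/jo, c: nuvog), which returns created.
Next I call boxtree erase(p: /taka/jo), — result: ok.
I run boxtree erase(p: /taka), and get ok.
Then boxtree scribe(p: /fifibut, c: grisna), giving created.
Now I run registry fetch(k: capo), and see -661.
I use registry index, yielding [capo].
I call boxtree shunt(s: /smacra, d: /gamet), which returns ok.
I use boxtree listout(p: /), yielding [cisno, fifibut, gamet/].

Answer: [cisno, fifibut, gamet/]


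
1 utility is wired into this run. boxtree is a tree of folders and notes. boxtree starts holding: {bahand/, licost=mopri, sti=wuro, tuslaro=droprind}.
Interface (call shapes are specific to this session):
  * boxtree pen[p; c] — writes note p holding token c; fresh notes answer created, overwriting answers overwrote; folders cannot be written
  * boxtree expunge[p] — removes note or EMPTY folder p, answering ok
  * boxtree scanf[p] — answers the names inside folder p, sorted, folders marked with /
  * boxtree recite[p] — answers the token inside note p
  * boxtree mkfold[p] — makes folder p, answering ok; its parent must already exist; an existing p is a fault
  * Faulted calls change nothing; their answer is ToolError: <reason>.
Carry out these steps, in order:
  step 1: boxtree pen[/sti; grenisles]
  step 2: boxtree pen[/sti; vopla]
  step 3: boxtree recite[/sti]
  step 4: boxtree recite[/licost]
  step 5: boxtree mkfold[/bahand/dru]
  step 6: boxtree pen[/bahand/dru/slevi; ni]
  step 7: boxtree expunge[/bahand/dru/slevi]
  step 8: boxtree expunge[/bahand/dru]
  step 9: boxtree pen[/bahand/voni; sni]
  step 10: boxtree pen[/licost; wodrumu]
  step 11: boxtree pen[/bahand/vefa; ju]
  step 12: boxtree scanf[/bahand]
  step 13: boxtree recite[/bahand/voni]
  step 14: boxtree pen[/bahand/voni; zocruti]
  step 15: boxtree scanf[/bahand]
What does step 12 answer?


Answer: [vefa, voni]

Derivation:
→ boxtree pen(p: /sti, c: grenisles)
← overwrote
→ boxtree pen(p: /sti, c: vopla)
← overwrote
→ boxtree recite(p: /sti)
← vopla
→ boxtree recite(p: /licost)
← mopri
→ boxtree mkfold(p: /bahand/dru)
← ok
→ boxtree pen(p: /bahand/dru/slevi, c: ni)
← created
→ boxtree expunge(p: /bahand/dru/slevi)
← ok
→ boxtree expunge(p: /bahand/dru)
← ok
→ boxtree pen(p: /bahand/voni, c: sni)
← created
→ boxtree pen(p: /licost, c: wodrumu)
← overwrote
→ boxtree pen(p: /bahand/vefa, c: ju)
← created
→ boxtree scanf(p: /bahand)
← [vefa, voni]
→ boxtree recite(p: /bahand/voni)
← sni
→ boxtree pen(p: /bahand/voni, c: zocruti)
← overwrote
→ boxtree scanf(p: /bahand)
← [vefa, voni]


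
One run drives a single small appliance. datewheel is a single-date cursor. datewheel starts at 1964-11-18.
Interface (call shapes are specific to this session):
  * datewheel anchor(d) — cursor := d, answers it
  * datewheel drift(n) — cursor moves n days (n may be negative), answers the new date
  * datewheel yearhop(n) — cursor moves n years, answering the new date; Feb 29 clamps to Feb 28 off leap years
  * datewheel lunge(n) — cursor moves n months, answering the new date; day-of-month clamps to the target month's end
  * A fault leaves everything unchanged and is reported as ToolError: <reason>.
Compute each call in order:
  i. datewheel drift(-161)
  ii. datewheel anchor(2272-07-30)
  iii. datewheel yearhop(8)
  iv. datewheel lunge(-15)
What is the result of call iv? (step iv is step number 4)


Answer: 2279-04-30

Derivation:
Do: datewheel drift[n: -161]
See: 1964-06-10
Do: datewheel anchor[d: 2272-07-30]
See: 2272-07-30
Do: datewheel yearhop[n: 8]
See: 2280-07-30
Do: datewheel lunge[n: -15]
See: 2279-04-30


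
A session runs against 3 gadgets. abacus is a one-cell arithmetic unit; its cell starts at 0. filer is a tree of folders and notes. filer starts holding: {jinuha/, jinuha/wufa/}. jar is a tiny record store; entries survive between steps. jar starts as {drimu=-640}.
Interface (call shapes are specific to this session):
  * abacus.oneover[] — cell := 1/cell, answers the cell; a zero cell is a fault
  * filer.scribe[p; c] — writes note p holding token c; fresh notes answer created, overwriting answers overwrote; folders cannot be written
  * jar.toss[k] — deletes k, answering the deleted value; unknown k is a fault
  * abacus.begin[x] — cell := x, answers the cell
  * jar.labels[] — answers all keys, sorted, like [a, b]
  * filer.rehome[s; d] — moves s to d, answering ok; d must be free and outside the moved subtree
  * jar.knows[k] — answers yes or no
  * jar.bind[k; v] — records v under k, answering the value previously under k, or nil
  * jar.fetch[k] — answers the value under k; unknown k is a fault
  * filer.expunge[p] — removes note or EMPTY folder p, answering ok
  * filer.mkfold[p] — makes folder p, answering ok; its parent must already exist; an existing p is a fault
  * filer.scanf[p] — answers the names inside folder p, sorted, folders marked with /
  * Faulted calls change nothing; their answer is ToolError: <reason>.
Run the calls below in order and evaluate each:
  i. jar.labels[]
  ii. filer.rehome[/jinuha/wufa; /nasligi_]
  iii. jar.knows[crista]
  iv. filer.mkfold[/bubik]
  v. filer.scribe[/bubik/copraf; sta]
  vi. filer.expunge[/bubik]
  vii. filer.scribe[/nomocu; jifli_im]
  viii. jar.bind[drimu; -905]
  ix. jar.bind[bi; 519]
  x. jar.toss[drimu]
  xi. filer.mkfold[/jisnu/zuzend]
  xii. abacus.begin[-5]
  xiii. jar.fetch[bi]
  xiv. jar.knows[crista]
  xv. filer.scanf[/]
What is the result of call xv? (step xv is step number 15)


Now I run labels(): [drimu].
Using rehome with /jinuha/wufa, /nasligi_: ok.
Next I call knows with crista: no.
Invoking mkfold with /bubik: ok.
I run scribe with /bubik/copraf, sta, yielding created.
Invoking expunge with /bubik, and observe ToolError: not empty.
Using scribe with /nomocu, jifli_im, — result: created.
Calling bind with drimu, -905, — result: -640.
I use bind with bi, 519, yielding nil.
I try toss with drimu, giving -905.
Next I call mkfold with /jisnu/zuzend, and get ToolError: no parent.
Now I run begin with -5, which returns -5.
Now I run fetch with bi, which returns 519.
Then knows with crista: no.
Using scanf with /, and see [bubik/, jinuha/, nasligi_/, nomocu].

Answer: [bubik/, jinuha/, nasligi_/, nomocu]


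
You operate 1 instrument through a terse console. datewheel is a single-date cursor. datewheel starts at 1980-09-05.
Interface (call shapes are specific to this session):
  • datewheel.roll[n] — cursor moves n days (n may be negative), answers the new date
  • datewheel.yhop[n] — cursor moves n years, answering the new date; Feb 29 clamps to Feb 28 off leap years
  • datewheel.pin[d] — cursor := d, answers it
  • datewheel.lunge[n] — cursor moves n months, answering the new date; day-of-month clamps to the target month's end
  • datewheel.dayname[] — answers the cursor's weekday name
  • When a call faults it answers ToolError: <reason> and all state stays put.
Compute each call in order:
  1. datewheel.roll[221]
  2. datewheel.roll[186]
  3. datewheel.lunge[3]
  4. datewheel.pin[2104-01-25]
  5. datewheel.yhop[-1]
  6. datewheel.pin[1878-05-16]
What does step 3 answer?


! 1. datewheel.roll(n→221) ~> 1981-04-14
! 2. datewheel.roll(n→186) ~> 1981-10-17
! 3. datewheel.lunge(n→3) ~> 1982-01-17
! 4. datewheel.pin(d→2104-01-25) ~> 2104-01-25
! 5. datewheel.yhop(n→-1) ~> 2103-01-25
! 6. datewheel.pin(d→1878-05-16) ~> 1878-05-16

Answer: 1982-01-17


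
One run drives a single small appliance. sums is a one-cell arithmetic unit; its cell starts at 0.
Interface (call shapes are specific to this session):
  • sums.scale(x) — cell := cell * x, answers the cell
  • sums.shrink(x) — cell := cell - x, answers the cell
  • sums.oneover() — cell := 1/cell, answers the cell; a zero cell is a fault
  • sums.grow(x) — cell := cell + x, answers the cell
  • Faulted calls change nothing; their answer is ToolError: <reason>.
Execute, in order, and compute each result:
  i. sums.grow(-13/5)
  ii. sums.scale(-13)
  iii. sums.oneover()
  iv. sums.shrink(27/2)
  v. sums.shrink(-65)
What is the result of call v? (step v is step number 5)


[in] grow x='-13/5'
= -13/5
[in] scale x='-13'
= 169/5
[in] oneover
= 5/169
[in] shrink x='27/2'
= -4553/338
[in] shrink x='-65'
= 17417/338

Answer: 17417/338


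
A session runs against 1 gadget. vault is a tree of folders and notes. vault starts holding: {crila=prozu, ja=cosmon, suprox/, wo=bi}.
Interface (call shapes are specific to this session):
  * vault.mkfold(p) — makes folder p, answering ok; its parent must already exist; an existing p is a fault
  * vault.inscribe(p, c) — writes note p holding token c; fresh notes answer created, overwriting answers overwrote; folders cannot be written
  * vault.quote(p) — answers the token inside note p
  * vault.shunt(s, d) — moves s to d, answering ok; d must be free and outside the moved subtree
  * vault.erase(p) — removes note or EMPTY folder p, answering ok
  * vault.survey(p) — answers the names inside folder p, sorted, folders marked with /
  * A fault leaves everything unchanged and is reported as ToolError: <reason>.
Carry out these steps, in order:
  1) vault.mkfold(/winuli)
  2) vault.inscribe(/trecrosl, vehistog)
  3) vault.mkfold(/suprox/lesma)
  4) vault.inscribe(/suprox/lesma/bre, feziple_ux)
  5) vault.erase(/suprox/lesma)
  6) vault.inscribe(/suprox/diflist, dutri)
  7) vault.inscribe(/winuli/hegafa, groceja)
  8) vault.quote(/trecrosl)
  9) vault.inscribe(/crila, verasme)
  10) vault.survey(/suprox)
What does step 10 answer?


Answer: [diflist, lesma/]

Derivation:
;; mkfold(p=/winuli) == ok
;; inscribe(p=/trecrosl, c=vehistog) == created
;; mkfold(p=/suprox/lesma) == ok
;; inscribe(p=/suprox/lesma/bre, c=feziple_ux) == created
;; erase(p=/suprox/lesma) == ToolError: not empty
;; inscribe(p=/suprox/diflist, c=dutri) == created
;; inscribe(p=/winuli/hegafa, c=groceja) == created
;; quote(p=/trecrosl) == vehistog
;; inscribe(p=/crila, c=verasme) == overwrote
;; survey(p=/suprox) == [diflist, lesma/]


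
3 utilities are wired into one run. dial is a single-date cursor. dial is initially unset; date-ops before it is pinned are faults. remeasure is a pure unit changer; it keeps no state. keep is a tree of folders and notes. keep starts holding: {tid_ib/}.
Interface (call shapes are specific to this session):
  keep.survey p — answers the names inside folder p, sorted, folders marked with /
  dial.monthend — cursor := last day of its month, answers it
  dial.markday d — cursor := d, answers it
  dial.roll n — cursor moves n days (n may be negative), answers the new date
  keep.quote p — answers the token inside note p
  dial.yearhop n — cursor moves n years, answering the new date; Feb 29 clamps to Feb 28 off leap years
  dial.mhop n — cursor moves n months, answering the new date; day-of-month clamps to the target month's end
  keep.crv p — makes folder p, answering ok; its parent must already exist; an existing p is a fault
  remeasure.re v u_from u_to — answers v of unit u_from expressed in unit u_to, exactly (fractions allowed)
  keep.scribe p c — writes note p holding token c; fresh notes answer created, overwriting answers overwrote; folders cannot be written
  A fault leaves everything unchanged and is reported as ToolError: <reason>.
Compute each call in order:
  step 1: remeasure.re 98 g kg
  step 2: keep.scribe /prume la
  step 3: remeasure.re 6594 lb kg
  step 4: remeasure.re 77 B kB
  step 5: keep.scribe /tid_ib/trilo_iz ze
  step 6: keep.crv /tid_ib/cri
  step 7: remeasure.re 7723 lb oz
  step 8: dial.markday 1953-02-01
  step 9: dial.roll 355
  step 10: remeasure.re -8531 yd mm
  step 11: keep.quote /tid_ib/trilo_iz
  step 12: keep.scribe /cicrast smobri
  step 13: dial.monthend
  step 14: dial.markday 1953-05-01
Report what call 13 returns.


Answer: 1954-01-31

Derivation:
$ remeasure.re 98 g kg
= 49/500
$ keep.scribe /prume la
= created
$ remeasure.re 6594 lb kg
= 149549404389/50000000
$ remeasure.re 77 B kB
= 77/1000
$ keep.scribe /tid_ib/trilo_iz ze
= created
$ keep.crv /tid_ib/cri
= ok
$ remeasure.re 7723 lb oz
= 123568
$ dial.markday 1953-02-01
= 1953-02-01
$ dial.roll 355
= 1954-01-22
$ remeasure.re -8531 yd mm
= -39003732/5
$ keep.quote /tid_ib/trilo_iz
= ze
$ keep.scribe /cicrast smobri
= created
$ dial.monthend
= 1954-01-31
$ dial.markday 1953-05-01
= 1953-05-01


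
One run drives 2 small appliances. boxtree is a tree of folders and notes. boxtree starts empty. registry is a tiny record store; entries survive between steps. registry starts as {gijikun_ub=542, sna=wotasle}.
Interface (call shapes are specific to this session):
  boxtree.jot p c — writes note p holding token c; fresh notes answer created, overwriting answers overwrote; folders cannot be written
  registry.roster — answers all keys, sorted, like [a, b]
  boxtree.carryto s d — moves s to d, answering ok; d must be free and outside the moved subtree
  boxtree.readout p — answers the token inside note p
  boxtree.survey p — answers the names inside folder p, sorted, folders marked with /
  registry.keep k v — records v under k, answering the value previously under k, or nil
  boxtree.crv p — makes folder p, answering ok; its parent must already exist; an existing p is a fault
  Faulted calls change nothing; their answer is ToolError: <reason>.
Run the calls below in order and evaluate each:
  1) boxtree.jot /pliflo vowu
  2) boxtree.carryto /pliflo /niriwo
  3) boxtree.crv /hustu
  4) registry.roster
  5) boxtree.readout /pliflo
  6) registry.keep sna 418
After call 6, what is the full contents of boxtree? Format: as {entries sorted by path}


Answer: {hustu/, niriwo=vowu}

Derivation:
Then boxtree.jot(/pliflo, vowu), which returns created.
I run boxtree.carryto(/pliflo, /niriwo), giving ok.
Calling boxtree.crv(/hustu), and see ok.
I try registry.roster, and observe [gijikun_ub, sna].
Invoking boxtree.readout(/pliflo), which returns ToolError: not found.
I call registry.keep(sna, 418), and get wotasle.


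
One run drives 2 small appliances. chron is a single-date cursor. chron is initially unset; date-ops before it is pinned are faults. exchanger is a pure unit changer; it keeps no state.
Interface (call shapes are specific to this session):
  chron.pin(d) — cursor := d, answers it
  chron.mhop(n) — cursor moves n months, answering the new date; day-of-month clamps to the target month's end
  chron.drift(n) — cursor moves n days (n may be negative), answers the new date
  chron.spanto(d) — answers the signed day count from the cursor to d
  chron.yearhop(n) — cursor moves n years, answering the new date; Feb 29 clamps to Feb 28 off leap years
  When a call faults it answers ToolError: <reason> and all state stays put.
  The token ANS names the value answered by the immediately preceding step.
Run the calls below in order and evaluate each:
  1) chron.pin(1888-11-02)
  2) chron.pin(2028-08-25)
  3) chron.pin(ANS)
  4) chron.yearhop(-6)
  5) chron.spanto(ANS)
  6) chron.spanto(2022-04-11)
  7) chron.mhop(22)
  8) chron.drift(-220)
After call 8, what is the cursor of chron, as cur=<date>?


I try pin with d→1888-11-02, which returns 1888-11-02.
Using pin with d→2028-08-25, which returns 2028-08-25.
Next I call pin with d→ANS: 2028-08-25.
I invoke yearhop with n→-6, and observe 2022-08-25.
Next I call spanto with d→ANS, and observe 0.
Using spanto with d→2022-04-11: -136.
Using mhop with n→22, and get 2024-06-25.
Invoking drift with n→-220, and see 2023-11-18.

Answer: cur=2023-11-18


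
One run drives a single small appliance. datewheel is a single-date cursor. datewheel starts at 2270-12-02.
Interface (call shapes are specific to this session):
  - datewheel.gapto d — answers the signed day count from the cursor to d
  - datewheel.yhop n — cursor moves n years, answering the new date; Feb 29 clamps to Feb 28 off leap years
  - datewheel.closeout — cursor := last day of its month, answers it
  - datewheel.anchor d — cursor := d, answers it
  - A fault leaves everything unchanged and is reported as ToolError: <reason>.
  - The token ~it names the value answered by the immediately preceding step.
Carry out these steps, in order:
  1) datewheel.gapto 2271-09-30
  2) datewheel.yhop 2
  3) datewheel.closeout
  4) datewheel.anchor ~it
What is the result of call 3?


Answer: 2272-12-31

Derivation:
>> gapto(d=2271-09-30)
<< 302
>> yhop(n=2)
<< 2272-12-02
>> closeout()
<< 2272-12-31
>> anchor(d=~it)
<< 2272-12-31


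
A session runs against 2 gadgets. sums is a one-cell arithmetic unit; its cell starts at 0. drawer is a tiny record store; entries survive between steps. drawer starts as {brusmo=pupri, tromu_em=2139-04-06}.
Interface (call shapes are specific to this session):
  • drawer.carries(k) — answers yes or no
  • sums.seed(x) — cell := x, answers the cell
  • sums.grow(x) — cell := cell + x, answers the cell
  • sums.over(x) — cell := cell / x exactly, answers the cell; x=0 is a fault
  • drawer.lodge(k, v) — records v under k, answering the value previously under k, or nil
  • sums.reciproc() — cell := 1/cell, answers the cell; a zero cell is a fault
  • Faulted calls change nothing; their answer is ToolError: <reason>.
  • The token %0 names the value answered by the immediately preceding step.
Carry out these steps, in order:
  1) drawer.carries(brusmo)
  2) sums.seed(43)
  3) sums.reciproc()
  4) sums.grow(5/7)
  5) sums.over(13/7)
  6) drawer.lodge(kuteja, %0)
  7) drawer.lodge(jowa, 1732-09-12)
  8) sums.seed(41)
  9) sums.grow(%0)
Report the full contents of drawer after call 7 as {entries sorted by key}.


Answer: {brusmo=pupri, jowa=1732-09-12, kuteja=222/559, tromu_em=2139-04-06}

Derivation:
# 1. drawer.carries(k: brusmo) : yes
# 2. sums.seed(x: 43) : 43
# 3. sums.reciproc() : 1/43
# 4. sums.grow(x: 5/7) : 222/301
# 5. sums.over(x: 13/7) : 222/559
# 6. drawer.lodge(k: kuteja, v: %0) : nil
# 7. drawer.lodge(k: jowa, v: 1732-09-12) : nil
# 8. sums.seed(x: 41) : 41
# 9. sums.grow(x: %0) : 82


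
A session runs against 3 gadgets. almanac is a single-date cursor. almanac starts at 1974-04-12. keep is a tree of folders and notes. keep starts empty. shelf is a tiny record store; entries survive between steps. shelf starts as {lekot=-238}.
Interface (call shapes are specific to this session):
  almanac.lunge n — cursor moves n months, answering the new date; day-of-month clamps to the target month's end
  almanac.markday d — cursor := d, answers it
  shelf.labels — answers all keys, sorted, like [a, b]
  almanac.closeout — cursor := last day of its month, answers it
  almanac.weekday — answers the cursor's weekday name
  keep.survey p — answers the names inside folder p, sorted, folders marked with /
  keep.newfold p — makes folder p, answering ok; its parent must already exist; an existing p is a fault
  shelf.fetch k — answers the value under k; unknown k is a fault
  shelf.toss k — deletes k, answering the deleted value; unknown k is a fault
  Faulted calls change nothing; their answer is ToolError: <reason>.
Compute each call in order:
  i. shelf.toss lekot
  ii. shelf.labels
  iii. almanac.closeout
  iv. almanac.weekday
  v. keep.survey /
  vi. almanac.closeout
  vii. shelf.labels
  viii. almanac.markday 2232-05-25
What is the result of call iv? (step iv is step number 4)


Act: toss[k→lekot]
Obs: -238
Act: labels[]
Obs: []
Act: closeout[]
Obs: 1974-04-30
Act: weekday[]
Obs: Tuesday
Act: survey[p→/]
Obs: []
Act: closeout[]
Obs: 1974-04-30
Act: labels[]
Obs: []
Act: markday[d→2232-05-25]
Obs: 2232-05-25

Answer: Tuesday


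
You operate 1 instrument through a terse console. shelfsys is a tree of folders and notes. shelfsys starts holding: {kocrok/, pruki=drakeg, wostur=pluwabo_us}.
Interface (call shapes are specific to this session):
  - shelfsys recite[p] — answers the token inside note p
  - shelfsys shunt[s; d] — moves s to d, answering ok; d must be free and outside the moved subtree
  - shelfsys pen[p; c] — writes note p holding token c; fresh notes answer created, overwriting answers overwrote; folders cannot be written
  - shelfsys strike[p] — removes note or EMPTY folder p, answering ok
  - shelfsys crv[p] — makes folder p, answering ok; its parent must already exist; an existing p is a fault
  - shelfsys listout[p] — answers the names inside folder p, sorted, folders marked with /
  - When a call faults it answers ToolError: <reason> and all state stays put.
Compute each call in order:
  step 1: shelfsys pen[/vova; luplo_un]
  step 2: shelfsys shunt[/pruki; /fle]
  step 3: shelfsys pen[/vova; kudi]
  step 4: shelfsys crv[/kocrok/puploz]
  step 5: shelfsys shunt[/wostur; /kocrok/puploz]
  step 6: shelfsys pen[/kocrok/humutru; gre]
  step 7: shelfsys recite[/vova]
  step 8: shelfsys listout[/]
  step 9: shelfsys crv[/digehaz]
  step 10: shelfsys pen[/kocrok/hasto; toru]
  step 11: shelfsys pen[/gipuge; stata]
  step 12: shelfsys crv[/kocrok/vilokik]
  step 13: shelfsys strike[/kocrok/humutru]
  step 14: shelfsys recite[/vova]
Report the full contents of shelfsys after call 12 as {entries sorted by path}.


Answer: {digehaz/, fle=drakeg, gipuge=stata, kocrok/, kocrok/hasto=toru, kocrok/humutru=gre, kocrok/puploz/, kocrok/vilokik/, vova=kudi, wostur=pluwabo_us}

Derivation:
I call shelfsys pen(p='/vova', c='luplo_un'), yielding created.
Invoking shelfsys shunt(s='/pruki', d='/fle'), giving ok.
I run shelfsys pen(p='/vova', c='kudi'), which returns overwrote.
I invoke shelfsys crv(p='/kocrok/puploz'), and see ok.
Calling shelfsys shunt(s='/wostur', d='/kocrok/puploz'), — result: ToolError: exists.
Now I run shelfsys pen(p='/kocrok/humutru', c='gre'), yielding created.
Then shelfsys recite(p='/vova'), giving kudi.
I call shelfsys listout(p='/'), yielding [fle, kocrok/, vova, wostur].
I try shelfsys crv(p='/digehaz'), and get ok.
Using shelfsys pen(p='/kocrok/hasto', c='toru'), giving created.
I try shelfsys pen(p='/gipuge', c='stata'), — result: created.
Using shelfsys crv(p='/kocrok/vilokik'): ok.
I try shelfsys strike(p='/kocrok/humutru'), and get ok.
Next I call shelfsys recite(p='/vova'), yielding kudi.


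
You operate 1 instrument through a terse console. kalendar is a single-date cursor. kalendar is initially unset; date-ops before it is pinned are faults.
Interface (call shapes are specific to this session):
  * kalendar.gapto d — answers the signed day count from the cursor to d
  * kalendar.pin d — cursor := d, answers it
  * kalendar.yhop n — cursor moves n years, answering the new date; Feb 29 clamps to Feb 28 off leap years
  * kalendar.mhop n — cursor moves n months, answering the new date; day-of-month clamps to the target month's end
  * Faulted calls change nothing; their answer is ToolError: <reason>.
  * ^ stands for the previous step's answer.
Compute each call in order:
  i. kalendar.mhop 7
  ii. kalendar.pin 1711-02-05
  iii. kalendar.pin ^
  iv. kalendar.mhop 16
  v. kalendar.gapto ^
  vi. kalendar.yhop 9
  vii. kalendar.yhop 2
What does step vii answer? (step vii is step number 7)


Answer: 1723-06-05

Derivation:
-> kalendar.mhop(n: 7)
<- ToolError: no date set
-> kalendar.pin(d: 1711-02-05)
<- 1711-02-05
-> kalendar.pin(d: ^)
<- 1711-02-05
-> kalendar.mhop(n: 16)
<- 1712-06-05
-> kalendar.gapto(d: ^)
<- 0
-> kalendar.yhop(n: 9)
<- 1721-06-05
-> kalendar.yhop(n: 2)
<- 1723-06-05


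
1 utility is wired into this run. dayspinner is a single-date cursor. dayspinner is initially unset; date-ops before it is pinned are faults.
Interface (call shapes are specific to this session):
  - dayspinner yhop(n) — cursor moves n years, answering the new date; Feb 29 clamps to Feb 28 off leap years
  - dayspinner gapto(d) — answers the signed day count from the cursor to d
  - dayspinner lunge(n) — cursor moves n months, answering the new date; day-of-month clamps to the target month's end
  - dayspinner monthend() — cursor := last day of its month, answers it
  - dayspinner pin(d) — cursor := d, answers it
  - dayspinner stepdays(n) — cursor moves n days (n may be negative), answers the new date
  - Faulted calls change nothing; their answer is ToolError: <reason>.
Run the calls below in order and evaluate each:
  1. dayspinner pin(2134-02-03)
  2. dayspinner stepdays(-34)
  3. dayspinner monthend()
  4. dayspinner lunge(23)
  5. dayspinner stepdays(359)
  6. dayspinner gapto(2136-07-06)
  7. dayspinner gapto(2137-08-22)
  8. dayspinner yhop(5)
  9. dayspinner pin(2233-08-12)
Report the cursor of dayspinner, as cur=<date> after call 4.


Answer: cur=2135-11-30

Derivation:
Using dayspinner pin on d: 2134-02-03, and observe 2134-02-03.
I use dayspinner stepdays on n: -34, giving 2133-12-31.
I try dayspinner monthend, → 2133-12-31.
I try dayspinner lunge on n: 23, yielding 2135-11-30.
I run dayspinner stepdays on n: 359, which returns 2136-11-23.
Now I run dayspinner gapto on d: 2136-07-06, which returns -140.
I call dayspinner gapto on d: 2137-08-22, and see 272.
Calling dayspinner yhop on n: 5, and observe 2141-11-23.
I run dayspinner pin on d: 2233-08-12, which returns 2233-08-12.


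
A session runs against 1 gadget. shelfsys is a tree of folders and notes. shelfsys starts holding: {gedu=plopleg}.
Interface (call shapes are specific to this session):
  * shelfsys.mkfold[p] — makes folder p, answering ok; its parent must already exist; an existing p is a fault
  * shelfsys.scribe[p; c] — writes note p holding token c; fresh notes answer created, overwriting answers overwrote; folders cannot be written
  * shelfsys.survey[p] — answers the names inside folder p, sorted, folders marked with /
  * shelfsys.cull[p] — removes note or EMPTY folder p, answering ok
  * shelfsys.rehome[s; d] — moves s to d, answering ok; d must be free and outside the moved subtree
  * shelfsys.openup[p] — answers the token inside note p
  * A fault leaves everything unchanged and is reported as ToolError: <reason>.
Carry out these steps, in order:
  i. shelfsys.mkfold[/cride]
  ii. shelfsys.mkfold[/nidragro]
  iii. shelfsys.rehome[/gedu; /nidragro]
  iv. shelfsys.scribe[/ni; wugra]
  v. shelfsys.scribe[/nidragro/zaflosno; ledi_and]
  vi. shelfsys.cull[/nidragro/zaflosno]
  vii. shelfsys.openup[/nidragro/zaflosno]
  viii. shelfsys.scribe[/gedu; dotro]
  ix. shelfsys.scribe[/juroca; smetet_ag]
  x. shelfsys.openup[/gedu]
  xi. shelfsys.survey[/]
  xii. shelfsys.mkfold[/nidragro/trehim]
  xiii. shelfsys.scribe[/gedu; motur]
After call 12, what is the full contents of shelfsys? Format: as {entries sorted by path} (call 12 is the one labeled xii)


·→ shelfsys.mkfold(p: /cride)
·← ok
·→ shelfsys.mkfold(p: /nidragro)
·← ok
·→ shelfsys.rehome(s: /gedu, d: /nidragro)
·← ToolError: exists
·→ shelfsys.scribe(p: /ni, c: wugra)
·← created
·→ shelfsys.scribe(p: /nidragro/zaflosno, c: ledi_and)
·← created
·→ shelfsys.cull(p: /nidragro/zaflosno)
·← ok
·→ shelfsys.openup(p: /nidragro/zaflosno)
·← ToolError: not found
·→ shelfsys.scribe(p: /gedu, c: dotro)
·← overwrote
·→ shelfsys.scribe(p: /juroca, c: smetet_ag)
·← created
·→ shelfsys.openup(p: /gedu)
·← dotro
·→ shelfsys.survey(p: /)
·← [cride/, gedu, juroca, ni, nidragro/]
·→ shelfsys.mkfold(p: /nidragro/trehim)
·← ok
·→ shelfsys.scribe(p: /gedu, c: motur)
·← overwrote

Answer: {cride/, gedu=dotro, juroca=smetet_ag, ni=wugra, nidragro/, nidragro/trehim/}


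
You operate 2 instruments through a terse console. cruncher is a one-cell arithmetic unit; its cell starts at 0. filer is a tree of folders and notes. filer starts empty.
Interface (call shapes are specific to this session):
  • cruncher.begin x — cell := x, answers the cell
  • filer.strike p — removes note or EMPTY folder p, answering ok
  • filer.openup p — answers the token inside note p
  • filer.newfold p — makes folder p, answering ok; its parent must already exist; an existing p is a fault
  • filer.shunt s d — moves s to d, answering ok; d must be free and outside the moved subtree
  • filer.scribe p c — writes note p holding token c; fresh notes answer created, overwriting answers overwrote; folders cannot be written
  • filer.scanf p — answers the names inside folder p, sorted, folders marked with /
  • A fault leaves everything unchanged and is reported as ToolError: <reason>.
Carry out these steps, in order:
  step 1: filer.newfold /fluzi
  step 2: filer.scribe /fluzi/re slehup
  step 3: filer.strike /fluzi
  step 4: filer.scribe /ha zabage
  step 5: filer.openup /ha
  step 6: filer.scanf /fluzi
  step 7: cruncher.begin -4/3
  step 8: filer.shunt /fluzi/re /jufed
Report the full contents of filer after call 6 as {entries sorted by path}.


Step: filer.newfold[p=/fluzi]
Result: ok
Step: filer.scribe[p=/fluzi/re; c=slehup]
Result: created
Step: filer.strike[p=/fluzi]
Result: ToolError: not empty
Step: filer.scribe[p=/ha; c=zabage]
Result: created
Step: filer.openup[p=/ha]
Result: zabage
Step: filer.scanf[p=/fluzi]
Result: [re]
Step: cruncher.begin[x=-4/3]
Result: -4/3
Step: filer.shunt[s=/fluzi/re; d=/jufed]
Result: ok

Answer: {fluzi/, fluzi/re=slehup, ha=zabage}


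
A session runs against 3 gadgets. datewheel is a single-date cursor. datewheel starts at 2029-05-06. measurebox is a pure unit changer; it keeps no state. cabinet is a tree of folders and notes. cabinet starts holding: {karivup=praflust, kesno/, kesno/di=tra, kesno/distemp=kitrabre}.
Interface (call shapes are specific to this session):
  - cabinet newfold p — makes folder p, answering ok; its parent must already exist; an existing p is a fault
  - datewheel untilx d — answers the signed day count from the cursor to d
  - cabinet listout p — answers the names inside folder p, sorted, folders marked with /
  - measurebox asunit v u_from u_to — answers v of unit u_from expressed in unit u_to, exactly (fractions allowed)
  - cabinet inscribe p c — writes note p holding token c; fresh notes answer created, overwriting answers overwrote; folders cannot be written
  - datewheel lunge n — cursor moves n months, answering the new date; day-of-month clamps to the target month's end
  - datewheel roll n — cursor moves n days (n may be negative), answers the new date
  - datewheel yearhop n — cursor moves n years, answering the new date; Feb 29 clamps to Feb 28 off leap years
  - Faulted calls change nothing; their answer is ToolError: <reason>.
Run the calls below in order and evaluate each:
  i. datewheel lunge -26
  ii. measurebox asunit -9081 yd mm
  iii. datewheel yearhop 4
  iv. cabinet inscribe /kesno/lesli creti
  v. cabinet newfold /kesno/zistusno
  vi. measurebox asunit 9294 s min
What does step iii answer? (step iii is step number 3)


Answer: 2031-03-06

Derivation:
>>> datewheel lunge n=-26
= 2027-03-06
>>> measurebox asunit v=-9081 u_from=yd u_to=mm
= -41518332/5
>>> datewheel yearhop n=4
= 2031-03-06
>>> cabinet inscribe p=/kesno/lesli c=creti
= created
>>> cabinet newfold p=/kesno/zistusno
= ok
>>> measurebox asunit v=9294 u_from=s u_to=min
= 1549/10


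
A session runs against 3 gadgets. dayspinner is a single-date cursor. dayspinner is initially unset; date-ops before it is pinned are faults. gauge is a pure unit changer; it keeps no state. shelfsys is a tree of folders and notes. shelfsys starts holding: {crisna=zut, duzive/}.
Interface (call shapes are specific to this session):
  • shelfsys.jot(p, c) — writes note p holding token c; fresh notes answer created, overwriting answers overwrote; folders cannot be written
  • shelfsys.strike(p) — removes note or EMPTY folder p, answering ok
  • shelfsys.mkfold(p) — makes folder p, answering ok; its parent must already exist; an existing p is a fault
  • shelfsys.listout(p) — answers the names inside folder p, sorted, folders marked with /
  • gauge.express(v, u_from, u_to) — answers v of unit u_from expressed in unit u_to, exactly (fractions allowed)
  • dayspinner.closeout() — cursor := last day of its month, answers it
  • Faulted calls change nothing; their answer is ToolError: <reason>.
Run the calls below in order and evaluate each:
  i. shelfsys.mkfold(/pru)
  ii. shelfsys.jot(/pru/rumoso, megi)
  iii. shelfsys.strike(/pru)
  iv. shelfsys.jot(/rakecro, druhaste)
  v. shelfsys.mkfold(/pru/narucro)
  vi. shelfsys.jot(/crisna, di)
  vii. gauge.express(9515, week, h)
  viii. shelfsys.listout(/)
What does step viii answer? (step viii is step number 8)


Answer: [crisna, duzive/, pru/, rakecro]

Derivation:
-> mkfold(/pru)
<- ok
-> jot(/pru/rumoso, megi)
<- created
-> strike(/pru)
<- ToolError: not empty
-> jot(/rakecro, druhaste)
<- created
-> mkfold(/pru/narucro)
<- ok
-> jot(/crisna, di)
<- overwrote
-> express(9515, week, h)
<- 1598520
-> listout(/)
<- [crisna, duzive/, pru/, rakecro]


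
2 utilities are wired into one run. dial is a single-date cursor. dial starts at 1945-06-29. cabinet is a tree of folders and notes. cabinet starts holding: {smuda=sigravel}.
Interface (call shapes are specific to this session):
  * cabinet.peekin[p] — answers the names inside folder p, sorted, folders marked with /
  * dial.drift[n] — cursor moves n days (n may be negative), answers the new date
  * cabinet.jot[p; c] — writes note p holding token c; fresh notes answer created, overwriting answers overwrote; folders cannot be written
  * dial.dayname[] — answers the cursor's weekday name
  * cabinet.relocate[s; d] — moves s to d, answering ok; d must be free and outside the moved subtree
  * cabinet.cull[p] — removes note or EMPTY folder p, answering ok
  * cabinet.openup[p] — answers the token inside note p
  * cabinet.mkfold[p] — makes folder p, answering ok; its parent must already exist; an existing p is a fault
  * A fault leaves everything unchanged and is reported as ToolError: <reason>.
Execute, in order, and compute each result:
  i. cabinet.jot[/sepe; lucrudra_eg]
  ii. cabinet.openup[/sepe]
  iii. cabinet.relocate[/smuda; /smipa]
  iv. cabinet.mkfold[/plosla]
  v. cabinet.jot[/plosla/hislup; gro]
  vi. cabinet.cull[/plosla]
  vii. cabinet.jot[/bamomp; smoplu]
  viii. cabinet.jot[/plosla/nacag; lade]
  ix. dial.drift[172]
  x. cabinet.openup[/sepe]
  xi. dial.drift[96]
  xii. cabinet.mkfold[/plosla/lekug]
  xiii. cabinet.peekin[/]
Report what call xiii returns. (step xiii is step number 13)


Answer: [bamomp, plosla/, sepe, smipa]

Derivation:
Then cabinet.jot using p='/sepe', c='lucrudra_eg', → created.
Then cabinet.openup using p='/sepe', which returns lucrudra_eg.
I try cabinet.relocate using s='/smuda', d='/smipa', and observe ok.
Calling cabinet.mkfold using p='/plosla', and see ok.
I call cabinet.jot using p='/plosla/hislup', c='gro', and get created.
Invoking cabinet.cull using p='/plosla', giving ToolError: not empty.
I invoke cabinet.jot using p='/bamomp', c='smoplu', — result: created.
I call cabinet.jot using p='/plosla/nacag', c='lade', and get created.
Next I call dial.drift using n='172', and see 1945-12-18.
I use cabinet.openup using p='/sepe', and observe lucrudra_eg.
I use dial.drift using n='96': 1946-03-24.
Invoking cabinet.mkfold using p='/plosla/lekug', and get ok.
Now I run cabinet.peekin using p='/', and observe [bamomp, plosla/, sepe, smipa].
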